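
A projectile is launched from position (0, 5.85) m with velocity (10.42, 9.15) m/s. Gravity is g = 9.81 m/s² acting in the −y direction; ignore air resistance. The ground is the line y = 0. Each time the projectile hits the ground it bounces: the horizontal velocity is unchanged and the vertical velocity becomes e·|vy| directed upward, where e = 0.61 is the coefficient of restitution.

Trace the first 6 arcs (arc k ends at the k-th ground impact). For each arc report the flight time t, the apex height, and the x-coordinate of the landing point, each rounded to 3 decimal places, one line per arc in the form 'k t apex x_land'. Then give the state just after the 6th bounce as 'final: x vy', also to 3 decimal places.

Arc 1: start y=5.850, vy=9.150 → t=2.369, apex=10.117, x_land=24.684, impact vy=-14.089
  bounce: vy ← 0.61·14.089 = 8.594
Arc 2: start y=0.000, vy=8.594 → t=1.752, apex=3.765, x_land=42.941, impact vy=-8.594
  bounce: vy ← 0.61·8.594 = 5.243
Arc 3: start y=0.000, vy=5.243 → t=1.069, apex=1.401, x_land=54.078, impact vy=-5.243
  bounce: vy ← 0.61·5.243 = 3.198
Arc 4: start y=0.000, vy=3.198 → t=0.652, apex=0.521, x_land=60.872, impact vy=-3.198
  bounce: vy ← 0.61·3.198 = 1.951
Arc 5: start y=0.000, vy=1.951 → t=0.398, apex=0.194, x_land=65.016, impact vy=-1.951
  bounce: vy ← 0.61·1.951 = 1.190
Arc 6: start y=0.000, vy=1.190 → t=0.243, apex=0.072, x_land=67.544, impact vy=-1.190
  bounce: vy ← 0.61·1.190 = 0.726

1 2.369 10.117 24.684
2 1.752 3.765 42.941
3 1.069 1.401 54.078
4 0.652 0.521 60.872
5 0.398 0.194 65.016
6 0.243 0.072 67.544
final: 67.544 0.726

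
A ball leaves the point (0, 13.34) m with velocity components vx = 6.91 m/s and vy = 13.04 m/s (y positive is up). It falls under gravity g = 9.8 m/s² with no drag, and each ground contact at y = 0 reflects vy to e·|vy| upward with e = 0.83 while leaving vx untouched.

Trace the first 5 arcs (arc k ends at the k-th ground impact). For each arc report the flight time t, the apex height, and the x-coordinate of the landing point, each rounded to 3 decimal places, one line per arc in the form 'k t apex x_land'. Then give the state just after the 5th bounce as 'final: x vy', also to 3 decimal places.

Arc 1: start y=13.340, vy=13.040 → t=3.450, apex=22.016, x_land=23.841, impact vy=-20.773
  bounce: vy ← 0.83·20.773 = 17.241
Arc 2: start y=0.000, vy=17.241 → t=3.519, apex=15.167, x_land=48.155, impact vy=-17.241
  bounce: vy ← 0.83·17.241 = 14.310
Arc 3: start y=0.000, vy=14.310 → t=2.920, apex=10.448, x_land=68.336, impact vy=-14.310
  bounce: vy ← 0.83·14.310 = 11.878
Arc 4: start y=0.000, vy=11.878 → t=2.424, apex=7.198, x_land=85.086, impact vy=-11.878
  bounce: vy ← 0.83·11.878 = 9.858
Arc 5: start y=0.000, vy=9.858 → t=2.012, apex=4.959, x_land=98.988, impact vy=-9.858
  bounce: vy ← 0.83·9.858 = 8.182

1 3.450 22.016 23.841
2 3.519 15.167 48.155
3 2.920 10.448 68.336
4 2.424 7.198 85.086
5 2.012 4.959 98.988
final: 98.988 8.182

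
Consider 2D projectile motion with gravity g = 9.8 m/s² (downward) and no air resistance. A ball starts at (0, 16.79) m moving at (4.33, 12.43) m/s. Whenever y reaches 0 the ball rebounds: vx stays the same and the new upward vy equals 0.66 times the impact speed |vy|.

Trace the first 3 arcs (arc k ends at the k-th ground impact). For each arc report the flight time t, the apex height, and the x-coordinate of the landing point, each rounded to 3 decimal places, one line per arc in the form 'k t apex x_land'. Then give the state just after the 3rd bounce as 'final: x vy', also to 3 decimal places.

1 3.512 24.673 15.208
2 2.962 10.748 28.034
3 1.955 4.682 36.499
final: 36.499 6.322

Arc 1: start y=16.790, vy=12.430 → t=3.512, apex=24.673, x_land=15.208, impact vy=-21.991
  bounce: vy ← 0.66·21.991 = 14.514
Arc 2: start y=0.000, vy=14.514 → t=2.962, apex=10.748, x_land=28.034, impact vy=-14.514
  bounce: vy ← 0.66·14.514 = 9.579
Arc 3: start y=0.000, vy=9.579 → t=1.955, apex=4.682, x_land=36.499, impact vy=-9.579
  bounce: vy ← 0.66·9.579 = 6.322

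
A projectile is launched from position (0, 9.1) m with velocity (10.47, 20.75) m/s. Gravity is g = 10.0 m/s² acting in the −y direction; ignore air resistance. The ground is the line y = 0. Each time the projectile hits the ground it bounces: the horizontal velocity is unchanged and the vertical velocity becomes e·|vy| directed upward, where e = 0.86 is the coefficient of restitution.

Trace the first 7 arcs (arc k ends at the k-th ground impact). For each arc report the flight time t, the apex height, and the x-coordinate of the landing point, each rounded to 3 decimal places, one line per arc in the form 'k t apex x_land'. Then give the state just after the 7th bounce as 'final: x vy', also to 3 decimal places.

Arc 1: start y=9.100, vy=20.750 → t=4.550, apex=30.628, x_land=47.639, impact vy=-24.750
  bounce: vy ← 0.86·24.750 = 21.285
Arc 2: start y=0.000, vy=21.285 → t=4.257, apex=22.653, x_land=92.209, impact vy=-21.285
  bounce: vy ← 0.86·21.285 = 18.305
Arc 3: start y=0.000, vy=18.305 → t=3.661, apex=16.754, x_land=130.540, impact vy=-18.305
  bounce: vy ← 0.86·18.305 = 15.742
Arc 4: start y=0.000, vy=15.742 → t=3.148, apex=12.391, x_land=163.505, impact vy=-15.742
  bounce: vy ← 0.86·15.742 = 13.538
Arc 5: start y=0.000, vy=13.538 → t=2.708, apex=9.164, x_land=191.854, impact vy=-13.538
  bounce: vy ← 0.86·13.538 = 11.643
Arc 6: start y=0.000, vy=11.643 → t=2.329, apex=6.778, x_land=216.235, impact vy=-11.643
  bounce: vy ← 0.86·11.643 = 10.013
Arc 7: start y=0.000, vy=10.013 → t=2.003, apex=5.013, x_land=237.202, impact vy=-10.013
  bounce: vy ← 0.86·10.013 = 8.611

1 4.550 30.628 47.639
2 4.257 22.653 92.209
3 3.661 16.754 130.540
4 3.148 12.391 163.505
5 2.708 9.164 191.854
6 2.329 6.778 216.235
7 2.003 5.013 237.202
final: 237.202 8.611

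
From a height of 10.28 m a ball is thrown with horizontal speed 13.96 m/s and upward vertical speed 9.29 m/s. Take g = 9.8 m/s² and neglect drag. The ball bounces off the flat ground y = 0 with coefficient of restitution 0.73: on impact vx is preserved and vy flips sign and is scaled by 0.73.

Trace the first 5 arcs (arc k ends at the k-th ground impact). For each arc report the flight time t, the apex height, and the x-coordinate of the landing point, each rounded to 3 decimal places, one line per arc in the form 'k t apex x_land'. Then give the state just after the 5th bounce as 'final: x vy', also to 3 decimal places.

1 2.679 14.683 37.399
2 2.527 7.825 72.681
3 1.845 4.170 98.437
4 1.347 2.222 117.239
5 0.983 1.184 130.964
final: 130.964 3.517

Arc 1: start y=10.280, vy=9.290 → t=2.679, apex=14.683, x_land=37.399, impact vy=-16.964
  bounce: vy ← 0.73·16.964 = 12.384
Arc 2: start y=0.000, vy=12.384 → t=2.527, apex=7.825, x_land=72.681, impact vy=-12.384
  bounce: vy ← 0.73·12.384 = 9.040
Arc 3: start y=0.000, vy=9.040 → t=1.845, apex=4.170, x_land=98.437, impact vy=-9.040
  bounce: vy ← 0.73·9.040 = 6.599
Arc 4: start y=0.000, vy=6.599 → t=1.347, apex=2.222, x_land=117.239, impact vy=-6.599
  bounce: vy ← 0.73·6.599 = 4.818
Arc 5: start y=0.000, vy=4.818 → t=0.983, apex=1.184, x_land=130.964, impact vy=-4.818
  bounce: vy ← 0.73·4.818 = 3.517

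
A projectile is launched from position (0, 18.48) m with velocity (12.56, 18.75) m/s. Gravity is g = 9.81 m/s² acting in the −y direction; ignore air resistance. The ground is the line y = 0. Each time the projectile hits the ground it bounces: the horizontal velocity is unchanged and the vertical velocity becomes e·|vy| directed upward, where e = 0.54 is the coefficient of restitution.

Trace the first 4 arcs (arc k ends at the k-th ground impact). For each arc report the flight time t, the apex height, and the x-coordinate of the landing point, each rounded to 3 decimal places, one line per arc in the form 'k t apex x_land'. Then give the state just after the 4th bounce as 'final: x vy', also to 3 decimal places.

Arc 1: start y=18.480, vy=18.750 → t=4.635, apex=36.399, x_land=58.221, impact vy=-26.723
  bounce: vy ← 0.54·26.723 = 14.431
Arc 2: start y=0.000, vy=14.431 → t=2.942, apex=10.614, x_land=95.173, impact vy=-14.431
  bounce: vy ← 0.54·14.431 = 7.793
Arc 3: start y=0.000, vy=7.793 → t=1.589, apex=3.095, x_land=115.127, impact vy=-7.793
  bounce: vy ← 0.54·7.793 = 4.208
Arc 4: start y=0.000, vy=4.208 → t=0.858, apex=0.902, x_land=125.902, impact vy=-4.208
  bounce: vy ← 0.54·4.208 = 2.272

1 4.635 36.399 58.221
2 2.942 10.614 95.173
3 1.589 3.095 115.127
4 0.858 0.902 125.902
final: 125.902 2.272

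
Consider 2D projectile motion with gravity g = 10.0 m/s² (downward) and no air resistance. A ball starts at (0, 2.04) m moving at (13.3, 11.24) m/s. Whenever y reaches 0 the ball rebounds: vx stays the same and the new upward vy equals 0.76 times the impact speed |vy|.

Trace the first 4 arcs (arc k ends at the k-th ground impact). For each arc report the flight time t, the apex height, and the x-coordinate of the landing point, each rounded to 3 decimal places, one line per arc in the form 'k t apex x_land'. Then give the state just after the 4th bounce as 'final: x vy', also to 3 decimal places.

Arc 1: start y=2.040, vy=11.240 → t=2.417, apex=8.357, x_land=32.144, impact vy=-12.928
  bounce: vy ← 0.76·12.928 = 9.825
Arc 2: start y=0.000, vy=9.825 → t=1.965, apex=4.827, x_land=58.279, impact vy=-9.825
  bounce: vy ← 0.76·9.825 = 7.467
Arc 3: start y=0.000, vy=7.467 → t=1.493, apex=2.788, x_land=78.142, impact vy=-7.467
  bounce: vy ← 0.76·7.467 = 5.675
Arc 4: start y=0.000, vy=5.675 → t=1.135, apex=1.610, x_land=93.238, impact vy=-5.675
  bounce: vy ← 0.76·5.675 = 4.313

1 2.417 8.357 32.144
2 1.965 4.827 58.279
3 1.493 2.788 78.142
4 1.135 1.610 93.238
final: 93.238 4.313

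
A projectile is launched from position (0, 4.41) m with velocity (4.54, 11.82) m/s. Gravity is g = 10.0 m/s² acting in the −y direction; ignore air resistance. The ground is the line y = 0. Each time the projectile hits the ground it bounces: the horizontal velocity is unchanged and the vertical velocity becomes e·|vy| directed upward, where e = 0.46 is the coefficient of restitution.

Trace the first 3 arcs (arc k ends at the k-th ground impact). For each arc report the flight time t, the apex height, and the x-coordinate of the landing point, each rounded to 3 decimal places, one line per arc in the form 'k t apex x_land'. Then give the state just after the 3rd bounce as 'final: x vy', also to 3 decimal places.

Arc 1: start y=4.410, vy=11.820 → t=2.692, apex=11.396, x_land=12.220, impact vy=-15.097
  bounce: vy ← 0.46·15.097 = 6.945
Arc 2: start y=0.000, vy=6.945 → t=1.389, apex=2.411, x_land=18.526, impact vy=-6.945
  bounce: vy ← 0.46·6.945 = 3.194
Arc 3: start y=0.000, vy=3.194 → t=0.639, apex=0.510, x_land=21.426, impact vy=-3.194
  bounce: vy ← 0.46·3.194 = 1.469

1 2.692 11.396 12.220
2 1.389 2.411 18.526
3 0.639 0.510 21.426
final: 21.426 1.469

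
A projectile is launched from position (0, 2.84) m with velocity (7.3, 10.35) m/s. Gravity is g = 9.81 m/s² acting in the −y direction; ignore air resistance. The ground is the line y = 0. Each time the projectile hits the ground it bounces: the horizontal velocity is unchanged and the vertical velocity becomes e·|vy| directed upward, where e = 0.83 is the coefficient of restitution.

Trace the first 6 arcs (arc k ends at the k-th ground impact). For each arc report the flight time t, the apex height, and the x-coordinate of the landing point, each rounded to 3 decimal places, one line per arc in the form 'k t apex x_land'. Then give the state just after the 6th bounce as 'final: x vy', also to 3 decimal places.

Arc 1: start y=2.840, vy=10.350 → t=2.356, apex=8.300, x_land=17.198, impact vy=-12.761
  bounce: vy ← 0.83·12.761 = 10.592
Arc 2: start y=0.000, vy=10.592 → t=2.159, apex=5.718, x_land=32.961, impact vy=-10.592
  bounce: vy ← 0.83·10.592 = 8.791
Arc 3: start y=0.000, vy=8.791 → t=1.792, apex=3.939, x_land=46.045, impact vy=-8.791
  bounce: vy ← 0.83·8.791 = 7.297
Arc 4: start y=0.000, vy=7.297 → t=1.488, apex=2.714, x_land=56.904, impact vy=-7.297
  bounce: vy ← 0.83·7.297 = 6.056
Arc 5: start y=0.000, vy=6.056 → t=1.235, apex=1.869, x_land=65.917, impact vy=-6.056
  bounce: vy ← 0.83·6.056 = 5.027
Arc 6: start y=0.000, vy=5.027 → t=1.025, apex=1.288, x_land=73.398, impact vy=-5.027
  bounce: vy ← 0.83·5.027 = 4.172

1 2.356 8.300 17.198
2 2.159 5.718 32.961
3 1.792 3.939 46.045
4 1.488 2.714 56.904
5 1.235 1.869 65.917
6 1.025 1.288 73.398
final: 73.398 4.172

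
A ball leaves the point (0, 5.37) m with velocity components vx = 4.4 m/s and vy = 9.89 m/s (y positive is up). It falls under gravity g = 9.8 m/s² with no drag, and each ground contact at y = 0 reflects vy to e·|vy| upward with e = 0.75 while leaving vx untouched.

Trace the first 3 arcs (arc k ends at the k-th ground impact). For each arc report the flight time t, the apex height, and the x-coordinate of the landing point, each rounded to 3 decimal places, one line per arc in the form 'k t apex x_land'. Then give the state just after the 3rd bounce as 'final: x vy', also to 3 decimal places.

1 2.463 10.360 10.838
2 2.181 5.828 20.435
3 1.636 3.278 27.633
final: 27.633 6.012

Arc 1: start y=5.370, vy=9.890 → t=2.463, apex=10.360, x_land=10.838, impact vy=-14.250
  bounce: vy ← 0.75·14.250 = 10.688
Arc 2: start y=0.000, vy=10.688 → t=2.181, apex=5.828, x_land=20.435, impact vy=-10.688
  bounce: vy ← 0.75·10.688 = 8.016
Arc 3: start y=0.000, vy=8.016 → t=1.636, apex=3.278, x_land=27.633, impact vy=-8.016
  bounce: vy ← 0.75·8.016 = 6.012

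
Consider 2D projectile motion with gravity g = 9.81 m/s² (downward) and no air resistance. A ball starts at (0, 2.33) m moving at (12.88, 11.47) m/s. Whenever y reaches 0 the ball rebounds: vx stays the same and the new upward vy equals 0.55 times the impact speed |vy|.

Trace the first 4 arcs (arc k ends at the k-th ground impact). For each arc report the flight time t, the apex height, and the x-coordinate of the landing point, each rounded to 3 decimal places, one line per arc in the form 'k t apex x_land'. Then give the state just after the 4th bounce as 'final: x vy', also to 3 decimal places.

1 2.526 9.035 32.541
2 1.493 2.733 51.770
3 0.821 0.827 62.346
4 0.452 0.250 68.163
final: 68.163 1.218

Arc 1: start y=2.330, vy=11.470 → t=2.526, apex=9.035, x_land=32.541, impact vy=-13.314
  bounce: vy ← 0.55·13.314 = 7.323
Arc 2: start y=0.000, vy=7.323 → t=1.493, apex=2.733, x_land=51.770, impact vy=-7.323
  bounce: vy ← 0.55·7.323 = 4.028
Arc 3: start y=0.000, vy=4.028 → t=0.821, apex=0.827, x_land=62.346, impact vy=-4.028
  bounce: vy ← 0.55·4.028 = 2.215
Arc 4: start y=0.000, vy=2.215 → t=0.452, apex=0.250, x_land=68.163, impact vy=-2.215
  bounce: vy ← 0.55·2.215 = 1.218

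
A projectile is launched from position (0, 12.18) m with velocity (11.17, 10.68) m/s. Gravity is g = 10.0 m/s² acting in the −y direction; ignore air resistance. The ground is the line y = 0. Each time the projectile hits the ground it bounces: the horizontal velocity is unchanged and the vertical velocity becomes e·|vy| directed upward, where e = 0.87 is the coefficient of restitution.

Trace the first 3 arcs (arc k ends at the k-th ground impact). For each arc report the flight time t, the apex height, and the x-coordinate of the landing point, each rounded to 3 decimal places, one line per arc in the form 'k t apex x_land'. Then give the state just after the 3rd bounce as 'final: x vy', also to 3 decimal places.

Arc 1: start y=12.180, vy=10.680 → t=2.959, apex=17.883, x_land=33.054, impact vy=-18.912
  bounce: vy ← 0.87·18.912 = 16.453
Arc 2: start y=0.000, vy=16.453 → t=3.291, apex=13.536, x_land=69.811, impact vy=-16.453
  bounce: vy ← 0.87·16.453 = 14.314
Arc 3: start y=0.000, vy=14.314 → t=2.863, apex=10.245, x_land=101.790, impact vy=-14.314
  bounce: vy ← 0.87·14.314 = 12.454

1 2.959 17.883 33.054
2 3.291 13.536 69.811
3 2.863 10.245 101.790
final: 101.790 12.454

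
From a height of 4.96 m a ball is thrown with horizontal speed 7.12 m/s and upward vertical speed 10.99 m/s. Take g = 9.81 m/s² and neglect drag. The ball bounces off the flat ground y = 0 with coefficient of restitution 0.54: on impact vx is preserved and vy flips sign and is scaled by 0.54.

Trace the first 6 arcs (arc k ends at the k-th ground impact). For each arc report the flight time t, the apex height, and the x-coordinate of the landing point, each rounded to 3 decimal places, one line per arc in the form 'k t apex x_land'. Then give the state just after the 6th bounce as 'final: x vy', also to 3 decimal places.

1 2.626 11.116 18.695
2 1.626 3.241 30.271
3 0.878 0.945 36.522
4 0.474 0.276 39.898
5 0.256 0.080 41.720
6 0.138 0.023 42.705
final: 42.705 0.366

Arc 1: start y=4.960, vy=10.990 → t=2.626, apex=11.116, x_land=18.695, impact vy=-14.768
  bounce: vy ← 0.54·14.768 = 7.975
Arc 2: start y=0.000, vy=7.975 → t=1.626, apex=3.241, x_land=30.271, impact vy=-7.975
  bounce: vy ← 0.54·7.975 = 4.306
Arc 3: start y=0.000, vy=4.306 → t=0.878, apex=0.945, x_land=36.522, impact vy=-4.306
  bounce: vy ← 0.54·4.306 = 2.325
Arc 4: start y=0.000, vy=2.325 → t=0.474, apex=0.276, x_land=39.898, impact vy=-2.325
  bounce: vy ← 0.54·2.325 = 1.256
Arc 5: start y=0.000, vy=1.256 → t=0.256, apex=0.080, x_land=41.720, impact vy=-1.256
  bounce: vy ← 0.54·1.256 = 0.678
Arc 6: start y=0.000, vy=0.678 → t=0.138, apex=0.023, x_land=42.705, impact vy=-0.678
  bounce: vy ← 0.54·0.678 = 0.366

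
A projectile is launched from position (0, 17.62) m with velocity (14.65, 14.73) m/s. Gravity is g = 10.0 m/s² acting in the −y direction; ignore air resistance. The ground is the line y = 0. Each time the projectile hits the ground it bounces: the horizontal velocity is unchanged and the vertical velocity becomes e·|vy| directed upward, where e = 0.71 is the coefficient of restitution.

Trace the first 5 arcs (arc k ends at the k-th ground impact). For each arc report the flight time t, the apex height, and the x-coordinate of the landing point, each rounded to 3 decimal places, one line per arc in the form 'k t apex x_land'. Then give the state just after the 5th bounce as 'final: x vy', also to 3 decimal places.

Arc 1: start y=17.620, vy=14.730 → t=3.859, apex=28.469, x_land=56.537, impact vy=-23.862
  bounce: vy ← 0.71·23.862 = 16.942
Arc 2: start y=0.000, vy=16.942 → t=3.388, apex=14.351, x_land=106.176, impact vy=-16.942
  bounce: vy ← 0.71·16.942 = 12.029
Arc 3: start y=0.000, vy=12.029 → t=2.406, apex=7.234, x_land=141.420, impact vy=-12.029
  bounce: vy ← 0.71·12.029 = 8.540
Arc 4: start y=0.000, vy=8.540 → t=1.708, apex=3.647, x_land=166.443, impact vy=-8.540
  bounce: vy ← 0.71·8.540 = 6.064
Arc 5: start y=0.000, vy=6.064 → t=1.213, apex=1.838, x_land=184.209, impact vy=-6.064
  bounce: vy ← 0.71·6.064 = 4.305

1 3.859 28.469 56.537
2 3.388 14.351 106.176
3 2.406 7.234 141.420
4 1.708 3.647 166.443
5 1.213 1.838 184.209
final: 184.209 4.305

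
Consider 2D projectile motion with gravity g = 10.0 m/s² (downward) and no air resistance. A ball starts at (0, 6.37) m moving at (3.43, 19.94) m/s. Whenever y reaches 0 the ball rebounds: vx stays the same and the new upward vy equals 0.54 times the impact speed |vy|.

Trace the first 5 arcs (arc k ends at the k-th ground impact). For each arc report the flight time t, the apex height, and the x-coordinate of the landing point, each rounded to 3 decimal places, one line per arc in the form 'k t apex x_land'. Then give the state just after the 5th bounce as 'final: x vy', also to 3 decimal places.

1 4.285 26.250 14.699
2 2.475 7.655 23.186
3 1.336 2.232 27.770
4 0.722 0.651 30.245
5 0.390 0.190 31.581
final: 31.581 1.052

Arc 1: start y=6.370, vy=19.940 → t=4.285, apex=26.250, x_land=14.699, impact vy=-22.913
  bounce: vy ← 0.54·22.913 = 12.373
Arc 2: start y=0.000, vy=12.373 → t=2.475, apex=7.655, x_land=23.186, impact vy=-12.373
  bounce: vy ← 0.54·12.373 = 6.681
Arc 3: start y=0.000, vy=6.681 → t=1.336, apex=2.232, x_land=27.770, impact vy=-6.681
  bounce: vy ← 0.54·6.681 = 3.608
Arc 4: start y=0.000, vy=3.608 → t=0.722, apex=0.651, x_land=30.245, impact vy=-3.608
  bounce: vy ← 0.54·3.608 = 1.948
Arc 5: start y=0.000, vy=1.948 → t=0.390, apex=0.190, x_land=31.581, impact vy=-1.948
  bounce: vy ← 0.54·1.948 = 1.052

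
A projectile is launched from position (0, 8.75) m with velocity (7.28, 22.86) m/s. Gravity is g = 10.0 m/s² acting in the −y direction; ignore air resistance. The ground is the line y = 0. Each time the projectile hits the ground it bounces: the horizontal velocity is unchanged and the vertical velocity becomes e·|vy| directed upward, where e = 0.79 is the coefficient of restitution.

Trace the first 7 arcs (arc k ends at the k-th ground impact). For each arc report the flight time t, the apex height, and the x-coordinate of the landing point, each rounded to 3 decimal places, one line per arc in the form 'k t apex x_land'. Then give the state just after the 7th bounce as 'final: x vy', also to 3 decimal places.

Arc 1: start y=8.750, vy=22.860 → t=4.927, apex=34.879, x_land=35.870, impact vy=-26.412
  bounce: vy ← 0.79·26.412 = 20.865
Arc 2: start y=0.000, vy=20.865 → t=4.173, apex=21.768, x_land=66.250, impact vy=-20.865
  bounce: vy ← 0.79·20.865 = 16.484
Arc 3: start y=0.000, vy=16.484 → t=3.297, apex=13.585, x_land=90.250, impact vy=-16.484
  bounce: vy ← 0.79·16.484 = 13.022
Arc 4: start y=0.000, vy=13.022 → t=2.604, apex=8.479, x_land=109.210, impact vy=-13.022
  bounce: vy ← 0.79·13.022 = 10.287
Arc 5: start y=0.000, vy=10.287 → t=2.057, apex=5.292, x_land=124.188, impact vy=-10.287
  bounce: vy ← 0.79·10.287 = 8.127
Arc 6: start y=0.000, vy=8.127 → t=1.625, apex=3.302, x_land=136.021, impact vy=-8.127
  bounce: vy ← 0.79·8.127 = 6.420
Arc 7: start y=0.000, vy=6.420 → t=1.284, apex=2.061, x_land=145.369, impact vy=-6.420
  bounce: vy ← 0.79·6.420 = 5.072

1 4.927 34.879 35.870
2 4.173 21.768 66.250
3 3.297 13.585 90.250
4 2.604 8.479 109.210
5 2.057 5.292 124.188
6 1.625 3.302 136.021
7 1.284 2.061 145.369
final: 145.369 5.072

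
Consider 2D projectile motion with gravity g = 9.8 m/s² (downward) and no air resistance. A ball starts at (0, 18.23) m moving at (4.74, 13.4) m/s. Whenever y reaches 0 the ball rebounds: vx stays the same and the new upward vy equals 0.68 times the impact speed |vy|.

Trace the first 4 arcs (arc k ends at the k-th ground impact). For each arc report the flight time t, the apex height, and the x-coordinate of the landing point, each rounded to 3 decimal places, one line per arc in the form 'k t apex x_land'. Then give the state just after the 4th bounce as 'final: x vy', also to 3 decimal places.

Arc 1: start y=18.230, vy=13.400 → t=3.732, apex=27.391, x_land=17.688, impact vy=-23.170
  bounce: vy ← 0.68·23.170 = 15.756
Arc 2: start y=0.000, vy=15.756 → t=3.215, apex=12.666, x_land=32.930, impact vy=-15.756
  bounce: vy ← 0.68·15.756 = 10.714
Arc 3: start y=0.000, vy=10.714 → t=2.187, apex=5.857, x_land=43.294, impact vy=-10.714
  bounce: vy ← 0.68·10.714 = 7.286
Arc 4: start y=0.000, vy=7.286 → t=1.487, apex=2.708, x_land=50.341, impact vy=-7.286
  bounce: vy ← 0.68·7.286 = 4.954

1 3.732 27.391 17.688
2 3.215 12.666 32.930
3 2.187 5.857 43.294
4 1.487 2.708 50.341
final: 50.341 4.954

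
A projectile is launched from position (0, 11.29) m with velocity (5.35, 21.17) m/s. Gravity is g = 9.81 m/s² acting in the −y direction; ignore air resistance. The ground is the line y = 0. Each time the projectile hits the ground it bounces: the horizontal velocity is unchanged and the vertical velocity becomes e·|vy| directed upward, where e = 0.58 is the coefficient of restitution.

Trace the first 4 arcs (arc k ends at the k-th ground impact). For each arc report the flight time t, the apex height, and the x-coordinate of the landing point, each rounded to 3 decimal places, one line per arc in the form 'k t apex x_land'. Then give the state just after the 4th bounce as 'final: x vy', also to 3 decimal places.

1 4.796 34.132 25.658
2 3.060 11.482 42.029
3 1.775 3.863 51.524
4 1.029 1.299 57.032
final: 57.032 2.928

Arc 1: start y=11.290, vy=21.170 → t=4.796, apex=34.132, x_land=25.658, impact vy=-25.878
  bounce: vy ← 0.58·25.878 = 15.009
Arc 2: start y=0.000, vy=15.009 → t=3.060, apex=11.482, x_land=42.029, impact vy=-15.009
  bounce: vy ← 0.58·15.009 = 8.705
Arc 3: start y=0.000, vy=8.705 → t=1.775, apex=3.863, x_land=51.524, impact vy=-8.705
  bounce: vy ← 0.58·8.705 = 5.049
Arc 4: start y=0.000, vy=5.049 → t=1.029, apex=1.299, x_land=57.032, impact vy=-5.049
  bounce: vy ← 0.58·5.049 = 2.928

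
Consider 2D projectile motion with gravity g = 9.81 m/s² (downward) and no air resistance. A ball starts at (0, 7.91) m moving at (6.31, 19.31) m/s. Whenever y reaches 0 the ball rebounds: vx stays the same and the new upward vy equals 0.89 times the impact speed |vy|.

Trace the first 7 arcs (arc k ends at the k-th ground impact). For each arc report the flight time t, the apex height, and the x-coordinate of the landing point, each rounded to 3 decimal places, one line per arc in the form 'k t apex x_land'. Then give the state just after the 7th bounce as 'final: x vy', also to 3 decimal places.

1 4.311 26.915 27.202
2 4.170 21.319 53.512
3 3.711 16.887 76.928
4 3.303 13.376 97.769
5 2.939 10.595 116.317
6 2.616 8.393 132.824
7 2.328 6.648 147.516
final: 147.516 10.164

Arc 1: start y=7.910, vy=19.310 → t=4.311, apex=26.915, x_land=27.202, impact vy=-22.980
  bounce: vy ← 0.89·22.980 = 20.452
Arc 2: start y=0.000, vy=20.452 → t=4.170, apex=21.319, x_land=53.512, impact vy=-20.452
  bounce: vy ← 0.89·20.452 = 18.202
Arc 3: start y=0.000, vy=18.202 → t=3.711, apex=16.887, x_land=76.928, impact vy=-18.202
  bounce: vy ← 0.89·18.202 = 16.200
Arc 4: start y=0.000, vy=16.200 → t=3.303, apex=13.376, x_land=97.769, impact vy=-16.200
  bounce: vy ← 0.89·16.200 = 14.418
Arc 5: start y=0.000, vy=14.418 → t=2.939, apex=10.595, x_land=116.317, impact vy=-14.418
  bounce: vy ← 0.89·14.418 = 12.832
Arc 6: start y=0.000, vy=12.832 → t=2.616, apex=8.393, x_land=132.824, impact vy=-12.832
  bounce: vy ← 0.89·12.832 = 11.421
Arc 7: start y=0.000, vy=11.421 → t=2.328, apex=6.648, x_land=147.516, impact vy=-11.421
  bounce: vy ← 0.89·11.421 = 10.164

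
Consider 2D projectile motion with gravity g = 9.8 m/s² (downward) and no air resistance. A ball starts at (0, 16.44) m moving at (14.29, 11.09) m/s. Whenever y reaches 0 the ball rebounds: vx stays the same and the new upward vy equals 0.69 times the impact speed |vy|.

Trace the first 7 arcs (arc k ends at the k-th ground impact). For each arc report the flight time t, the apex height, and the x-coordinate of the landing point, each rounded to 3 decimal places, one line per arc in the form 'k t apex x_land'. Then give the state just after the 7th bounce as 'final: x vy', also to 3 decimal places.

Arc 1: start y=16.440, vy=11.090 → t=3.285, apex=22.715, x_land=46.938, impact vy=-21.100
  bounce: vy ← 0.69·21.100 = 14.559
Arc 2: start y=0.000, vy=14.559 → t=2.971, apex=10.815, x_land=89.397, impact vy=-14.559
  bounce: vy ← 0.69·14.559 = 10.046
Arc 3: start y=0.000, vy=10.046 → t=2.050, apex=5.149, x_land=118.694, impact vy=-10.046
  bounce: vy ← 0.69·10.046 = 6.932
Arc 4: start y=0.000, vy=6.932 → t=1.415, apex=2.451, x_land=138.909, impact vy=-6.932
  bounce: vy ← 0.69·6.932 = 4.783
Arc 5: start y=0.000, vy=4.783 → t=0.976, apex=1.167, x_land=152.857, impact vy=-4.783
  bounce: vy ← 0.69·4.783 = 3.300
Arc 6: start y=0.000, vy=3.300 → t=0.673, apex=0.556, x_land=162.481, impact vy=-3.300
  bounce: vy ← 0.69·3.300 = 2.277
Arc 7: start y=0.000, vy=2.277 → t=0.465, apex=0.265, x_land=169.122, impact vy=-2.277
  bounce: vy ← 0.69·2.277 = 1.571

1 3.285 22.715 46.938
2 2.971 10.815 89.397
3 2.050 5.149 118.694
4 1.415 2.451 138.909
5 0.976 1.167 152.857
6 0.673 0.556 162.481
7 0.465 0.265 169.122
final: 169.122 1.571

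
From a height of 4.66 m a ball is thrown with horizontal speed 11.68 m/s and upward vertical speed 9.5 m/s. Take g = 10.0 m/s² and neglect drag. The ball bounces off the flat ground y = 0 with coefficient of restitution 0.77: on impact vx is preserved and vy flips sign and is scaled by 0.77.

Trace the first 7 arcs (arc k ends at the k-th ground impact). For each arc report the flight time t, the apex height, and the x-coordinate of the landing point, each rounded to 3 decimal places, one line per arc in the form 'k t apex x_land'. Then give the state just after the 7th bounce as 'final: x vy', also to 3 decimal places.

1 2.304 9.172 26.916
2 2.086 5.438 51.278
3 1.606 3.224 70.038
4 1.237 1.912 84.482
5 0.952 1.133 95.604
6 0.733 0.672 104.169
7 0.565 0.398 110.763
final: 110.763 2.174

Arc 1: start y=4.660, vy=9.500 → t=2.304, apex=9.172, x_land=26.916, impact vy=-13.544
  bounce: vy ← 0.77·13.544 = 10.429
Arc 2: start y=0.000, vy=10.429 → t=2.086, apex=5.438, x_land=51.278, impact vy=-10.429
  bounce: vy ← 0.77·10.429 = 8.030
Arc 3: start y=0.000, vy=8.030 → t=1.606, apex=3.224, x_land=70.038, impact vy=-8.030
  bounce: vy ← 0.77·8.030 = 6.183
Arc 4: start y=0.000, vy=6.183 → t=1.237, apex=1.912, x_land=84.482, impact vy=-6.183
  bounce: vy ← 0.77·6.183 = 4.761
Arc 5: start y=0.000, vy=4.761 → t=0.952, apex=1.133, x_land=95.604, impact vy=-4.761
  bounce: vy ← 0.77·4.761 = 3.666
Arc 6: start y=0.000, vy=3.666 → t=0.733, apex=0.672, x_land=104.169, impact vy=-3.666
  bounce: vy ← 0.77·3.666 = 2.823
Arc 7: start y=0.000, vy=2.823 → t=0.565, apex=0.398, x_land=110.763, impact vy=-2.823
  bounce: vy ← 0.77·2.823 = 2.174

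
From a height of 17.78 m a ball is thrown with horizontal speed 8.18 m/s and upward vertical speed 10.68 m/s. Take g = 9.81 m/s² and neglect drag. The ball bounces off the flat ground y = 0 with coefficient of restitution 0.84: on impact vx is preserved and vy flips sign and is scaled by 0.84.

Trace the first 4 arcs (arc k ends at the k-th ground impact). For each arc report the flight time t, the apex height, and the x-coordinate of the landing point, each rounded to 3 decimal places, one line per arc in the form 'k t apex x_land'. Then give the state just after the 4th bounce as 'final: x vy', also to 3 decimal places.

1 3.282 23.594 26.846
2 3.685 16.648 56.986
3 3.095 11.747 82.303
4 2.600 8.288 103.570
final: 103.570 10.712

Arc 1: start y=17.780, vy=10.680 → t=3.282, apex=23.594, x_land=26.846, impact vy=-21.515
  bounce: vy ← 0.84·21.515 = 18.073
Arc 2: start y=0.000, vy=18.073 → t=3.685, apex=16.648, x_land=56.986, impact vy=-18.073
  bounce: vy ← 0.84·18.073 = 15.181
Arc 3: start y=0.000, vy=15.181 → t=3.095, apex=11.747, x_land=82.303, impact vy=-15.181
  bounce: vy ← 0.84·15.181 = 12.752
Arc 4: start y=0.000, vy=12.752 → t=2.600, apex=8.288, x_land=103.570, impact vy=-12.752
  bounce: vy ← 0.84·12.752 = 10.712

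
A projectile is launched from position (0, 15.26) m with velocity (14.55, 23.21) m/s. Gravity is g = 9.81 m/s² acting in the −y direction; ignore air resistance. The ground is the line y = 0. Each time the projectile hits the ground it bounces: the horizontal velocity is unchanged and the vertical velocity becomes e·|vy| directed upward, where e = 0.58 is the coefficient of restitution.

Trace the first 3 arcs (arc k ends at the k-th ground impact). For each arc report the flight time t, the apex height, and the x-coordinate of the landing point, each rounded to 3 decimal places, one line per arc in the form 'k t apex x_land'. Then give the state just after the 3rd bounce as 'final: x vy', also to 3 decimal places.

Arc 1: start y=15.260, vy=23.210 → t=5.317, apex=42.717, x_land=77.363, impact vy=-28.950
  bounce: vy ← 0.58·28.950 = 16.791
Arc 2: start y=0.000, vy=16.791 → t=3.423, apex=14.370, x_land=127.171, impact vy=-16.791
  bounce: vy ← 0.58·16.791 = 9.739
Arc 3: start y=0.000, vy=9.739 → t=1.985, apex=4.834, x_land=156.060, impact vy=-9.739
  bounce: vy ← 0.58·9.739 = 5.649

1 5.317 42.717 77.363
2 3.423 14.370 127.171
3 1.985 4.834 156.060
final: 156.060 5.649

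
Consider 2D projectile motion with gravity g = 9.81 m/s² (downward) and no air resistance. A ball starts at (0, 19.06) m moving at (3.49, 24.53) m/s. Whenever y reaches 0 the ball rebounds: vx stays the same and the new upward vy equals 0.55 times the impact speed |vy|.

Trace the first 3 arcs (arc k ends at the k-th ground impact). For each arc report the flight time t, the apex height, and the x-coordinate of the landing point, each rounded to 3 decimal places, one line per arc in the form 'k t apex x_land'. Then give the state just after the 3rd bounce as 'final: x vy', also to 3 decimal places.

Arc 1: start y=19.060, vy=24.530 → t=5.685, apex=49.729, x_land=19.839, impact vy=-31.236
  bounce: vy ← 0.55·31.236 = 17.180
Arc 2: start y=0.000, vy=17.180 → t=3.502, apex=15.043, x_land=32.063, impact vy=-17.180
  bounce: vy ← 0.55·17.180 = 9.449
Arc 3: start y=0.000, vy=9.449 → t=1.926, apex=4.550, x_land=38.786, impact vy=-9.449
  bounce: vy ← 0.55·9.449 = 5.197

1 5.685 49.729 19.839
2 3.502 15.043 32.063
3 1.926 4.550 38.786
final: 38.786 5.197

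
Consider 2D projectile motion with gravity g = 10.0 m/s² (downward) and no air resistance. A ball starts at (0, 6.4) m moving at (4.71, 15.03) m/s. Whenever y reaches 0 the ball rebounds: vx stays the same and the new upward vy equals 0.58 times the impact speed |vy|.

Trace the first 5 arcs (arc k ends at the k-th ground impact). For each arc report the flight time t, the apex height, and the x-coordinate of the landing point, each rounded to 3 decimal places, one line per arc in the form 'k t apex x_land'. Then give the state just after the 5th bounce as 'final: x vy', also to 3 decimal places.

Arc 1: start y=6.400, vy=15.030 → t=3.384, apex=17.695, x_land=15.940, impact vy=-18.812
  bounce: vy ← 0.58·18.812 = 10.911
Arc 2: start y=0.000, vy=10.911 → t=2.182, apex=5.953, x_land=26.218, impact vy=-10.911
  bounce: vy ← 0.58·10.911 = 6.328
Arc 3: start y=0.000, vy=6.328 → t=1.266, apex=2.002, x_land=32.179, impact vy=-6.328
  bounce: vy ← 0.58·6.328 = 3.670
Arc 4: start y=0.000, vy=3.670 → t=0.734, apex=0.674, x_land=35.637, impact vy=-3.670
  bounce: vy ← 0.58·3.670 = 2.129
Arc 5: start y=0.000, vy=2.129 → t=0.426, apex=0.227, x_land=37.642, impact vy=-2.129
  bounce: vy ← 0.58·2.129 = 1.235

1 3.384 17.695 15.940
2 2.182 5.953 26.218
3 1.266 2.002 32.179
4 0.734 0.674 35.637
5 0.426 0.227 37.642
final: 37.642 1.235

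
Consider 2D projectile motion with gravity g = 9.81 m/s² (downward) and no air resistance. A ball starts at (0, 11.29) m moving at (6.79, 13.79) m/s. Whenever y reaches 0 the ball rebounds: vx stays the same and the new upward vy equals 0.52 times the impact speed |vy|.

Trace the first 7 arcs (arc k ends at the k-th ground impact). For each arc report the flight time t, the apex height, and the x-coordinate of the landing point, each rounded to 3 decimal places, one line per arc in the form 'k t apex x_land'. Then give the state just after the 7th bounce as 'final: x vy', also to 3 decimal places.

Arc 1: start y=11.290, vy=13.790 → t=3.474, apex=20.982, x_land=23.588, impact vy=-20.290
  bounce: vy ← 0.52·20.290 = 10.551
Arc 2: start y=0.000, vy=10.551 → t=2.151, apex=5.674, x_land=38.194, impact vy=-10.551
  bounce: vy ← 0.52·10.551 = 5.486
Arc 3: start y=0.000, vy=5.486 → t=1.119, apex=1.534, x_land=45.788, impact vy=-5.486
  bounce: vy ← 0.52·5.486 = 2.853
Arc 4: start y=0.000, vy=2.853 → t=0.582, apex=0.415, x_land=49.738, impact vy=-2.853
  bounce: vy ← 0.52·2.853 = 1.484
Arc 5: start y=0.000, vy=1.484 → t=0.302, apex=0.112, x_land=51.791, impact vy=-1.484
  bounce: vy ← 0.52·1.484 = 0.771
Arc 6: start y=0.000, vy=0.771 → t=0.157, apex=0.030, x_land=52.859, impact vy=-0.771
  bounce: vy ← 0.52·0.771 = 0.401
Arc 7: start y=0.000, vy=0.401 → t=0.082, apex=0.008, x_land=53.414, impact vy=-0.401
  bounce: vy ← 0.52·0.401 = 0.209

1 3.474 20.982 23.588
2 2.151 5.674 38.194
3 1.119 1.534 45.788
4 0.582 0.415 49.738
5 0.302 0.112 51.791
6 0.157 0.030 52.859
7 0.082 0.008 53.414
final: 53.414 0.209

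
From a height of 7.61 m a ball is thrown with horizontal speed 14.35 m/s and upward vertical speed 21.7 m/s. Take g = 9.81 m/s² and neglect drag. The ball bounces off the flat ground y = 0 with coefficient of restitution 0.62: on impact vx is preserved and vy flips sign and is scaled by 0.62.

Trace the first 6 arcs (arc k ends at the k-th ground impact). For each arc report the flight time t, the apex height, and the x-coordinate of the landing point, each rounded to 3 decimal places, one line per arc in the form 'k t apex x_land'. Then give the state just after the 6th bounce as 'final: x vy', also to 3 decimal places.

1 4.751 31.611 68.172
2 3.148 12.151 113.344
3 1.952 4.671 141.350
4 1.210 1.795 158.715
5 0.750 0.690 169.480
6 0.465 0.265 176.155
final: 176.155 1.415

Arc 1: start y=7.610, vy=21.700 → t=4.751, apex=31.611, x_land=68.172, impact vy=-24.904
  bounce: vy ← 0.62·24.904 = 15.440
Arc 2: start y=0.000, vy=15.440 → t=3.148, apex=12.151, x_land=113.344, impact vy=-15.440
  bounce: vy ← 0.62·15.440 = 9.573
Arc 3: start y=0.000, vy=9.573 → t=1.952, apex=4.671, x_land=141.350, impact vy=-9.573
  bounce: vy ← 0.62·9.573 = 5.935
Arc 4: start y=0.000, vy=5.935 → t=1.210, apex=1.795, x_land=158.715, impact vy=-5.935
  bounce: vy ← 0.62·5.935 = 3.680
Arc 5: start y=0.000, vy=3.680 → t=0.750, apex=0.690, x_land=169.480, impact vy=-3.680
  bounce: vy ← 0.62·3.680 = 2.282
Arc 6: start y=0.000, vy=2.282 → t=0.465, apex=0.265, x_land=176.155, impact vy=-2.282
  bounce: vy ← 0.62·2.282 = 1.415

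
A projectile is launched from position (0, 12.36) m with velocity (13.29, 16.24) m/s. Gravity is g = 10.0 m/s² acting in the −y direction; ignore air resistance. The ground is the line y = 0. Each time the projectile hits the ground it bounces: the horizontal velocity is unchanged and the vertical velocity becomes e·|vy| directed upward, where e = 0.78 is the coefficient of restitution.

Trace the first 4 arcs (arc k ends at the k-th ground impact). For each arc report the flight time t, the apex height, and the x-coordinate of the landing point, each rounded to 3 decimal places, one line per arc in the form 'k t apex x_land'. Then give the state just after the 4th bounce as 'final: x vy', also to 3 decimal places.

Arc 1: start y=12.360, vy=16.240 → t=3.884, apex=25.547, x_land=51.624, impact vy=-22.604
  bounce: vy ← 0.78·22.604 = 17.631
Arc 2: start y=0.000, vy=17.631 → t=3.526, apex=15.543, x_land=98.487, impact vy=-17.631
  bounce: vy ← 0.78·17.631 = 13.752
Arc 3: start y=0.000, vy=13.752 → t=2.750, apex=9.456, x_land=135.040, impact vy=-13.752
  bounce: vy ← 0.78·13.752 = 10.727
Arc 4: start y=0.000, vy=10.727 → t=2.145, apex=5.753, x_land=163.552, impact vy=-10.727
  bounce: vy ← 0.78·10.727 = 8.367

1 3.884 25.547 51.624
2 3.526 15.543 98.487
3 2.750 9.456 135.040
4 2.145 5.753 163.552
final: 163.552 8.367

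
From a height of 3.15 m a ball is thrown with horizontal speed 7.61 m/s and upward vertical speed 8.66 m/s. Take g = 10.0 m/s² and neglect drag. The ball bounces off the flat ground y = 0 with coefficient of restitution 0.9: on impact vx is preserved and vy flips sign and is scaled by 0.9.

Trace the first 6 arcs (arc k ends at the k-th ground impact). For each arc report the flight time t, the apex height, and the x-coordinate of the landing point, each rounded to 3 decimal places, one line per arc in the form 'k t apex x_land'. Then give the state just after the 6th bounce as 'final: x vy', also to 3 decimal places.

1 2.041 6.900 15.530
2 2.114 5.589 31.621
3 1.903 4.527 46.103
4 1.713 3.667 59.137
5 1.541 2.970 70.868
6 1.387 2.406 81.425
final: 81.425 6.243

Arc 1: start y=3.150, vy=8.660 → t=2.041, apex=6.900, x_land=15.530, impact vy=-11.747
  bounce: vy ← 0.9·11.747 = 10.572
Arc 2: start y=0.000, vy=10.572 → t=2.114, apex=5.589, x_land=31.621, impact vy=-10.572
  bounce: vy ← 0.9·10.572 = 9.515
Arc 3: start y=0.000, vy=9.515 → t=1.903, apex=4.527, x_land=46.103, impact vy=-9.515
  bounce: vy ← 0.9·9.515 = 8.564
Arc 4: start y=0.000, vy=8.564 → t=1.713, apex=3.667, x_land=59.137, impact vy=-8.564
  bounce: vy ← 0.9·8.564 = 7.707
Arc 5: start y=0.000, vy=7.707 → t=1.541, apex=2.970, x_land=70.868, impact vy=-7.707
  bounce: vy ← 0.9·7.707 = 6.937
Arc 6: start y=0.000, vy=6.937 → t=1.387, apex=2.406, x_land=81.425, impact vy=-6.937
  bounce: vy ← 0.9·6.937 = 6.243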